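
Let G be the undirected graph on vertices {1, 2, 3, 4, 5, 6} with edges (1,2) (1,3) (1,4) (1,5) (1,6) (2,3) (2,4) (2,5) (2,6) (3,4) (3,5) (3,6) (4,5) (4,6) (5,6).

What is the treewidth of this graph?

5

A width-5 tree decomposition is:
Bags: B1 = {1, 2, 3, 4, 5, 6}
Tree: (single bag)
A single bag containing all 6 vertices is trivially a valid decomposition of width 5. On the other hand G contains the 6-clique {1, 2, 3, 4, 5, 6}. A clique must lie in a single bag of any decomposition, so no decomposition can have width below 5. The upper and lower bounds meet at 5, so that is the treewidth.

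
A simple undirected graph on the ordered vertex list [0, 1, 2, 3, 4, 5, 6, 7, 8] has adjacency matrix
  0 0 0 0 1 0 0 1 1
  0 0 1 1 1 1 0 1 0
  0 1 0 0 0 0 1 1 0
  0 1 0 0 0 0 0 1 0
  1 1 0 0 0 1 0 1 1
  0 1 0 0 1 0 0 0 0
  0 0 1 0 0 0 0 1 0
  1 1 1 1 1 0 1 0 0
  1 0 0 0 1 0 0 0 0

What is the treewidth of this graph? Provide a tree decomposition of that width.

Treewidth 2.
One optimal decomposition is:
Bags: B1 = {0, 4, 7}  B2 = {1, 4, 7}  B3 = {1, 4, 5}  B4 = {1, 3, 7}  B5 = {1, 2, 7}  B6 = {0, 4, 8}  B7 = {2, 6, 7}
Tree: B1–B2, B2–B3, B2–B4, B4–B5, B1–B6, B5–B7

The largest bag has 3 vertices, giving width 2; this decomposition certifies tw(G) ≤ 2. For the lower bound, the 3 vertices {0, 4, 8} are pairwise adjacent, and any tree decomposition puts a clique entirely inside one bag — forcing width ≥ 2. Hence tw(G) = 2 exactly.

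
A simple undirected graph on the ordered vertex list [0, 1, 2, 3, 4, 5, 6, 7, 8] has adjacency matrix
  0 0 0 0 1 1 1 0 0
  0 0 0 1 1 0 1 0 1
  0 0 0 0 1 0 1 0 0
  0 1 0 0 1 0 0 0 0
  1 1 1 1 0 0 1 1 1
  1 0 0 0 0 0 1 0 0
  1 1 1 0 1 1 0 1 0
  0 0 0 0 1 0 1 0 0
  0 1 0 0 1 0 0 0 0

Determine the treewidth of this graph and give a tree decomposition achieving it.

Treewidth 2.
Bags: B1 = {0, 4, 6}  B2 = {0, 5, 6}  B3 = {1, 4, 6}  B4 = {4, 6, 7}  B5 = {1, 4, 8}  B6 = {2, 4, 6}  B7 = {1, 3, 4}
Tree: B1–B2, B1–B3, B1–B4, B3–B5, B3–B6, B5–B7

Each bag holds 3 vertices, so the decomposition has width 2, which upper-bounds the treewidth. Conversely, {1, 4, 8} is a clique of size 3, and the vertices of any clique must share a bag in every tree decomposition; so some bag has ≥ 3 vertices and tw(G) ≥ 2. Combining the bounds, tw(G) = 2.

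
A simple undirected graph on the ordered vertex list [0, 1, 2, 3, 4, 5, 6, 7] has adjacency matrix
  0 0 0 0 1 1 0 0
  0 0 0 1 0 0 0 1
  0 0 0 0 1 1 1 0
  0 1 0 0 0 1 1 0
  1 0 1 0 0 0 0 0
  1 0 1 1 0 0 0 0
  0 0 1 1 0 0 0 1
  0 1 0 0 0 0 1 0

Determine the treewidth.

2

A width-2 tree decomposition is:
Bags: B1 = {0, 2, 4}  B2 = {0, 2, 5}  B3 = {2, 5, 6}  B4 = {3, 5, 6}  B5 = {3, 6, 7}  B6 = {1, 3, 7}
Tree: B1–B2, B2–B3, B3–B4, B4–B5, B5–B6
Each bag holds 3 vertices, so the decomposition has width 2, which upper-bounds the treewidth. Since 4–0–5–2–4 is a cycle in G, G is not acyclic. Forests are exactly the graphs of treewidth ≤ 1, so tw(G) ≥ 2. Combining the bounds, tw(G) = 2.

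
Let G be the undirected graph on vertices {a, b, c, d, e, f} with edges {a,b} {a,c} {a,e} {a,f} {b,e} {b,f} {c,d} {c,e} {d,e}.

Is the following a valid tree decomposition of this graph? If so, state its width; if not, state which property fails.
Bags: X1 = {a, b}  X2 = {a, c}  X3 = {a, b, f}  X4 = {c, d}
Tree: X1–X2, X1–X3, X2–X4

No — vertex e appears in no bag.

A tree decomposition must satisfy three properties: every vertex lies in some bag; for every edge, both endpoints lie together in some bag; and for every vertex, the bags containing it form a connected subtree. Here vertex e appears in no bag, so the decomposition is invalid.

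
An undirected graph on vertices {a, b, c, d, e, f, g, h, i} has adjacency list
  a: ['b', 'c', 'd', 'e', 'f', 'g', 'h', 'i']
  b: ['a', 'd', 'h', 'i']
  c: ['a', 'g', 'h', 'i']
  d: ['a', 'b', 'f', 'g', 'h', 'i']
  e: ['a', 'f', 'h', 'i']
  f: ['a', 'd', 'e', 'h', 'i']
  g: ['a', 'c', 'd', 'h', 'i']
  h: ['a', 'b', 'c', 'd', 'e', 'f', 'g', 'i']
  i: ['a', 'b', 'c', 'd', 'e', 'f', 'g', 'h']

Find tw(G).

4

A width-4 tree decomposition is:
Bags: B1 = {a, d, f, h, i}  B2 = {a, e, f, h, i}  B3 = {a, d, g, h, i}  B4 = {a, b, d, h, i}  B5 = {a, c, g, h, i}
Tree: B1–B2, B1–B3, B3–B4, B3–B5
The largest bag has 5 vertices, giving width 4; this decomposition certifies tw(G) ≤ 4. On the other hand G contains the 5-clique {a, d, g, h, i}. A clique must lie in a single bag of any decomposition, so no decomposition can have width below 4. The upper and lower bounds meet at 4, so that is the treewidth.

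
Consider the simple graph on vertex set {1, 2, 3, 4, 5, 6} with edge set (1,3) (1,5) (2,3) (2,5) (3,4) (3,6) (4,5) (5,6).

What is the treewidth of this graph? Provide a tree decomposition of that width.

The largest bag has 3 vertices, giving width 2; this decomposition certifies tw(G) ≤ 2. The edges 3–2–5–6–3 form a cycle, so G is not a tree and its treewidth is at least 2. Combining the bounds, tw(G) = 2.

Treewidth 2.
Bags: B1 = {2, 3, 5}  B2 = {3, 5, 6}  B3 = {3, 4, 5}  B4 = {1, 3, 5}
Tree: B1–B2, B2–B3, B3–B4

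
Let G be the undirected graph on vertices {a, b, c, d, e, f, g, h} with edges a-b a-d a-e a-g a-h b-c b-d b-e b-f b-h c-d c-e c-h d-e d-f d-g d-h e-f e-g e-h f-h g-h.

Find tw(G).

4

A width-4 tree decomposition is:
Bags: B1 = {b, d, e, f, h}  B2 = {a, b, d, e, h}  B3 = {b, c, d, e, h}  B4 = {a, d, e, g, h}
Tree: B1–B2, B1–B3, B2–B4
Every bag has size at most 5, so the width is 5 − 1 = 4 and tw(G) ≤ 4. On the other hand G contains the 5-clique {a, d, e, g, h}. A clique must lie in a single bag of any decomposition, so no decomposition can have width below 4. Hence tw(G) = 4 exactly.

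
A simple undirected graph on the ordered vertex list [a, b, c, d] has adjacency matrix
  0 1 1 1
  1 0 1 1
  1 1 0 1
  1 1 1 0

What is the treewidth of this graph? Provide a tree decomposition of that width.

A single bag containing all 4 vertices is trivially a valid decomposition of width 3. For the lower bound, the 4 vertices {a, b, c, d} are pairwise adjacent, and any tree decomposition puts a clique entirely inside one bag — forcing width ≥ 3. Hence tw(G) = 3 exactly.

Treewidth 3.
Bags: B1 = {a, b, c, d}
Tree: (single bag)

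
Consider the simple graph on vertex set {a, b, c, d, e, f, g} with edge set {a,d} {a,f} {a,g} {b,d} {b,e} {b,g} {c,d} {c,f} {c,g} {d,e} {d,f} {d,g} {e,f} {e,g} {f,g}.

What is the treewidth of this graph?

3

A width-3 tree decomposition is:
Bags: B1 = {b, d, e, g}  B2 = {d, e, f, g}  B3 = {c, d, f, g}  B4 = {a, d, f, g}
Tree: B1–B2, B2–B3, B2–B4
Each bag holds 4 vertices, so the decomposition has width 3, which upper-bounds the treewidth. For the lower bound, the 4 vertices {d, e, f, g} are pairwise adjacent, and any tree decomposition puts a clique entirely inside one bag — forcing width ≥ 3. Therefore the treewidth is 3.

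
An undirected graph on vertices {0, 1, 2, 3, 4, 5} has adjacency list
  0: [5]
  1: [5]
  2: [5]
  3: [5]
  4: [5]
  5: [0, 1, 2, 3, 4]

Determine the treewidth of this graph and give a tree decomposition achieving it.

Treewidth 1.
One optimal decomposition is:
Bags: B1 = {4, 5}  B2 = {2, 5}  B3 = {1, 5}  B4 = {3, 5}  B5 = {0, 5}
Tree: B1–B2, B1–B3, B2–B4, B2–B5

Each bag holds 2 vertices, so the decomposition has width 1, which upper-bounds the treewidth. Since G has at least one edge (e.g. 4–5), it is not an edgeless graph, so tw(G) ≥ 1. Therefore the treewidth is 1.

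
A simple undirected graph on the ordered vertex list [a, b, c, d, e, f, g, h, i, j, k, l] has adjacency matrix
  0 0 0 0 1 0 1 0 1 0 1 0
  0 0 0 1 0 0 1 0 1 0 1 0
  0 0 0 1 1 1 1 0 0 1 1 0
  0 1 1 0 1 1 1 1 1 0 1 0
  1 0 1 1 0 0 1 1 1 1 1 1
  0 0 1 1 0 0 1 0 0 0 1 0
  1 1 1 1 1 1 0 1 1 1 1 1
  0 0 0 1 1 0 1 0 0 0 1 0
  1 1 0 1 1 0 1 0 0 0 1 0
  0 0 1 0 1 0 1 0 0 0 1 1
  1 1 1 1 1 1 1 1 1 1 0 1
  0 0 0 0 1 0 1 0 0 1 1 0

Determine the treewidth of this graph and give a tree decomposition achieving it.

Treewidth 4.
Bags: B1 = {d, e, g, i, k}  B2 = {d, e, g, h, k}  B3 = {c, d, e, g, k}  B4 = {c, e, g, j, k}  B5 = {c, d, f, g, k}  B6 = {a, e, g, i, k}  B7 = {e, g, j, k, l}  B8 = {b, d, g, i, k}
Tree: B1–B2, B1–B3, B3–B4, B3–B5, B1–B6, B4–B7, B1–B8

Every bag has size at most 5, so the width is 5 − 1 = 4 and tw(G) ≤ 4. Conversely, {d, e, g, h, k} is a clique of size 5, and the vertices of any clique must share a bag in every tree decomposition; so some bag has ≥ 5 vertices and tw(G) ≥ 4. The upper and lower bounds meet at 4, so that is the treewidth.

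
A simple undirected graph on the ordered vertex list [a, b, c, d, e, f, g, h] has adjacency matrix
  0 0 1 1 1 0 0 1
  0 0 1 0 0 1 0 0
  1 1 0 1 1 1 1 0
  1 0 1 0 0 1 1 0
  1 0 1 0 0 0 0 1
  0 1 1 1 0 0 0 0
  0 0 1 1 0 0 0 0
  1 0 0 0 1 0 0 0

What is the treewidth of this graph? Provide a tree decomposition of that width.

The largest bag has 3 vertices, giving width 2; this decomposition certifies tw(G) ≤ 2. Conversely, {a, e, h} is a clique of size 3, and the vertices of any clique must share a bag in every tree decomposition; so some bag has ≥ 3 vertices and tw(G) ≥ 2. Combining the bounds, tw(G) = 2.

Treewidth 2.
One such decomposition:
Bags: B1 = {a, c, d}  B2 = {c, d, g}  B3 = {c, d, f}  B4 = {a, c, e}  B5 = {a, e, h}  B6 = {b, c, f}
Tree: B1–B2, B2–B3, B1–B4, B4–B5, B3–B6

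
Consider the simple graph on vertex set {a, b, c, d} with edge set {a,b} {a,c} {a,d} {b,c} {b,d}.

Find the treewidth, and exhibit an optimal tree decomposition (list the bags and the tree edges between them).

Treewidth 2.
One optimal decomposition is:
Bags: B1 = {a, b, c}  B2 = {a, b, d}
Tree: B1–B2

Every bag has size at most 3, so the width is 3 − 1 = 2 and tw(G) ≤ 2. On the other hand G contains the 3-clique {a, b, d}. A clique must lie in a single bag of any decomposition, so no decomposition can have width below 2. Hence tw(G) = 2 exactly.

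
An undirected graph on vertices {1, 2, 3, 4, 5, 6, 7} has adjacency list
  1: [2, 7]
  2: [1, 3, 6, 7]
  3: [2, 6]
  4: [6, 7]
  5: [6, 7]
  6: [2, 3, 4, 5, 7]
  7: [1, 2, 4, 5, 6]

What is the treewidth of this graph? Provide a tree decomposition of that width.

Treewidth 2.
Bags: B1 = {2, 3, 6}  B2 = {2, 6, 7}  B3 = {5, 6, 7}  B4 = {1, 2, 7}  B5 = {4, 6, 7}
Tree: B1–B2, B2–B3, B2–B4, B2–B5

The largest bag has 3 vertices, giving width 2; this decomposition certifies tw(G) ≤ 2. Conversely, {1, 2, 7} is a clique of size 3, and the vertices of any clique must share a bag in every tree decomposition; so some bag has ≥ 3 vertices and tw(G) ≥ 2. Hence tw(G) = 2 exactly.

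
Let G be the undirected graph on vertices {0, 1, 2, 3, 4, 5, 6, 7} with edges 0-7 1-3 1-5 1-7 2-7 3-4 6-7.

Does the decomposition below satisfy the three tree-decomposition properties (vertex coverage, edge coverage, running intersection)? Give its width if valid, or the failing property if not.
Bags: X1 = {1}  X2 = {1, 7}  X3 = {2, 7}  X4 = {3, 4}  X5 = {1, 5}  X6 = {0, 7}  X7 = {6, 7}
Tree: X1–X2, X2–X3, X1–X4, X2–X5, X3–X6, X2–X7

No — edge (3,1) lies in no bag.

A tree decomposition must satisfy three properties: every vertex lies in some bag; for every edge, both endpoints lie together in some bag; and for every vertex, the bags containing it form a connected subtree. Here edge (3,1) lies in no bag, so the decomposition is invalid.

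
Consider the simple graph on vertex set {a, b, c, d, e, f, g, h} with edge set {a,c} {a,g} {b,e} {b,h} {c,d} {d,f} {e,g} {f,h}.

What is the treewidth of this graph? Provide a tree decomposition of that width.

Treewidth 2.
One optimal decomposition is:
Bags: B1 = {a, e, g}  B2 = {a, c, e}  B3 = {c, d, e}  B4 = {d, e, f}  B5 = {e, f, h}  B6 = {b, e, h}
Tree: B1–B2, B2–B3, B3–B4, B4–B5, B5–B6

The largest bag has 3 vertices, giving width 2; this decomposition certifies tw(G) ≤ 2. The edges e–g–a–c–d–f–h–b–e form a cycle, so G is not a tree and its treewidth is at least 2. Combining the bounds, tw(G) = 2.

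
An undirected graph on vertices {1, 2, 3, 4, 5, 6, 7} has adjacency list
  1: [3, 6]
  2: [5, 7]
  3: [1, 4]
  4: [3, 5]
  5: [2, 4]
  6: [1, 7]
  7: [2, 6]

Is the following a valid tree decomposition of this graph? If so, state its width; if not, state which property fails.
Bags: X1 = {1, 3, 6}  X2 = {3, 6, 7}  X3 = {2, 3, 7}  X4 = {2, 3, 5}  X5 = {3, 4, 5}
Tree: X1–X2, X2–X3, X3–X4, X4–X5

Every vertex of G appears in some bag (union = {1, 2, 3, 4, 5, 6, 7}); every edge is covered by a bag; and for each vertex v the set of bags containing v is connected in the bag tree. The decomposition is therefore valid. The largest bag has 3 vertices, so the width is 2.

Yes; width 2.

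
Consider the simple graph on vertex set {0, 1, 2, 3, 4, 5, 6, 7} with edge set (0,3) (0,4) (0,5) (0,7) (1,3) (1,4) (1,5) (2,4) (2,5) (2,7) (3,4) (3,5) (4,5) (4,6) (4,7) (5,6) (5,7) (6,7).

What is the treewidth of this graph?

A width-3 tree decomposition is:
Bags: B1 = {0, 4, 5, 7}  B2 = {0, 3, 4, 5}  B3 = {1, 3, 4, 5}  B4 = {4, 5, 6, 7}  B5 = {2, 4, 5, 7}
Tree: B1–B2, B2–B3, B1–B4, B1–B5
The largest bag has 4 vertices, giving width 3; this decomposition certifies tw(G) ≤ 3. For the lower bound, the 4 vertices {1, 3, 4, 5} are pairwise adjacent, and any tree decomposition puts a clique entirely inside one bag — forcing width ≥ 3. Therefore the treewidth is 3.

3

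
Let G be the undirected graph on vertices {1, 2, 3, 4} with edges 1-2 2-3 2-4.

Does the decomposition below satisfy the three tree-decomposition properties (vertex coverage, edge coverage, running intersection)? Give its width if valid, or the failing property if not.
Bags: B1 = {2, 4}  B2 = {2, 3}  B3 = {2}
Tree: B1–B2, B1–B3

A tree decomposition must satisfy three properties: every vertex lies in some bag; for every edge, both endpoints lie together in some bag; and for every vertex, the bags containing it form a connected subtree. Here vertex 1 appears in no bag, so the decomposition is invalid.

No — vertex 1 appears in no bag.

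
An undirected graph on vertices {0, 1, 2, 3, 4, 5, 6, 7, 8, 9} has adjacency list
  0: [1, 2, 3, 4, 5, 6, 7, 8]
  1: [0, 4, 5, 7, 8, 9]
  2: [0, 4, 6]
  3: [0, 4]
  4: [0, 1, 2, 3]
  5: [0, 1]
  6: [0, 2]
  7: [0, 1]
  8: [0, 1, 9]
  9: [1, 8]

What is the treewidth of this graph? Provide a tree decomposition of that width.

Each bag holds 3 vertices, so the decomposition has width 2, which upper-bounds the treewidth. Conversely, {0, 1, 8} is a clique of size 3, and the vertices of any clique must share a bag in every tree decomposition; so some bag has ≥ 3 vertices and tw(G) ≥ 2. Hence tw(G) = 2 exactly.

Treewidth 2.
Bags: B1 = {0, 1, 8}  B2 = {0, 1, 4}  B3 = {0, 2, 4}  B4 = {0, 1, 5}  B5 = {0, 3, 4}  B6 = {0, 1, 7}  B7 = {1, 8, 9}  B8 = {0, 2, 6}
Tree: B1–B2, B2–B3, B1–B4, B2–B5, B4–B6, B1–B7, B3–B8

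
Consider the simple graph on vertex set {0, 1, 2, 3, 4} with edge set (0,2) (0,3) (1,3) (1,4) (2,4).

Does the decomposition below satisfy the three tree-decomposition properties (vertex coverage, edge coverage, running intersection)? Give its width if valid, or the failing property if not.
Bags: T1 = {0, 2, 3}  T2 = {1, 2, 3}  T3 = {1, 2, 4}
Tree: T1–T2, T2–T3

Every vertex of G appears in some bag (union = {0, 1, 2, 3, 4}); every edge is covered by a bag; and for each vertex v the set of bags containing v is connected in the bag tree. The decomposition is therefore valid. The largest bag has 3 vertices, so the width is 2.

Yes; width 2.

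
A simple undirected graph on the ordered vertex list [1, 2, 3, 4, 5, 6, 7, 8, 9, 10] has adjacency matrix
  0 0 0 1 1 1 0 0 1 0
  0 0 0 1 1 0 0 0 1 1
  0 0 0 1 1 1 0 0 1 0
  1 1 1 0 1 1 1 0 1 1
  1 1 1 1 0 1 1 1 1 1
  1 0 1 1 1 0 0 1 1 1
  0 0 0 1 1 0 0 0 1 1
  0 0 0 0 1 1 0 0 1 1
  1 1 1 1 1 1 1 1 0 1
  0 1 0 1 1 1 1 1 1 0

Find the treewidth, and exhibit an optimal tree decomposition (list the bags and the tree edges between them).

The largest bag has 5 vertices, giving width 4; this decomposition certifies tw(G) ≤ 4. On the other hand G contains the 5-clique {5, 6, 8, 9, 10}. A clique must lie in a single bag of any decomposition, so no decomposition can have width below 4. Therefore the treewidth is 4.

Treewidth 4.
One such decomposition:
Bags: B1 = {4, 5, 7, 9, 10}  B2 = {4, 5, 6, 9, 10}  B3 = {2, 4, 5, 9, 10}  B4 = {3, 4, 5, 6, 9}  B5 = {5, 6, 8, 9, 10}  B6 = {1, 4, 5, 6, 9}
Tree: B1–B2, B2–B3, B2–B4, B2–B5, B2–B6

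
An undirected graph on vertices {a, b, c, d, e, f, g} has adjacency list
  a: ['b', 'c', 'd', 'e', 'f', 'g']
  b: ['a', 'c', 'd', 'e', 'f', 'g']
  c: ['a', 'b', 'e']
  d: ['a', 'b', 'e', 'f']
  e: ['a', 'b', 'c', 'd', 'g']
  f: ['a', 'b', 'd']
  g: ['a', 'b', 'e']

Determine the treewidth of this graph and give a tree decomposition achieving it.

Treewidth 3.
Bags: B1 = {a, b, d, e}  B2 = {a, b, c, e}  B3 = {a, b, d, f}  B4 = {a, b, e, g}
Tree: B1–B2, B1–B3, B2–B4

Each bag holds 4 vertices, so the decomposition has width 3, which upper-bounds the treewidth. For the lower bound, the 4 vertices {a, b, d, e} are pairwise adjacent, and any tree decomposition puts a clique entirely inside one bag — forcing width ≥ 3. Hence tw(G) = 3 exactly.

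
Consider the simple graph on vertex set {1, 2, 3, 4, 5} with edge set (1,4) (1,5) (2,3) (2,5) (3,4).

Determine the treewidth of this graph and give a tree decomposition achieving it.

Every bag has size at most 3, so the width is 3 − 1 = 2 and tw(G) ≤ 2. For the lower bound, G contains the cycle 5–1–4–3–2–5, so G is not a forest; only forests have treewidth ≤ 1, hence tw(G) ≥ 2. Hence tw(G) = 2 exactly.

Treewidth 2.
Bags: B1 = {1, 4, 5}  B2 = {3, 4, 5}  B3 = {2, 3, 5}
Tree: B1–B2, B2–B3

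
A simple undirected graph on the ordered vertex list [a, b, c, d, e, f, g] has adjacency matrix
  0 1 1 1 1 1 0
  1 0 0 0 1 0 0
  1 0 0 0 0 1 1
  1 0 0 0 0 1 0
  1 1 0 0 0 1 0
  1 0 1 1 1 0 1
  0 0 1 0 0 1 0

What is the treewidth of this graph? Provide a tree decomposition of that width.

Treewidth 2.
One such decomposition:
Bags: B1 = {c, f, g}  B2 = {a, c, f}  B3 = {a, e, f}  B4 = {a, b, e}  B5 = {a, d, f}
Tree: B1–B2, B2–B3, B3–B4, B2–B5

Each bag holds 3 vertices, so the decomposition has width 2, which upper-bounds the treewidth. On the other hand G contains the 3-clique {c, f, g}. A clique must lie in a single bag of any decomposition, so no decomposition can have width below 2. Combining the bounds, tw(G) = 2.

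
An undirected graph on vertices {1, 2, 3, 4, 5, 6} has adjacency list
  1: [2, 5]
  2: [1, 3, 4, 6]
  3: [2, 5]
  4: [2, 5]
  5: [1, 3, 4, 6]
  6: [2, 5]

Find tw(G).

2

A width-2 tree decomposition is:
Bags: B1 = {2, 5, 6}  B2 = {2, 4, 5}  B3 = {1, 2, 5}  B4 = {2, 3, 5}
Tree: B1–B2, B2–B3, B3–B4
The largest bag has 3 vertices, giving width 2; this decomposition certifies tw(G) ≤ 2. The edges 2–6–5–4–2 form a cycle, so G is not a tree and its treewidth is at least 2. Therefore the treewidth is 2.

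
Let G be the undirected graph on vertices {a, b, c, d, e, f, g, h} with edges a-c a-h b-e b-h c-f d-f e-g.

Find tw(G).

1

A width-1 tree decomposition is:
Bags: B1 = {e, g}  B2 = {b, e}  B3 = {b, h}  B4 = {a, h}  B5 = {a, c}  B6 = {c, f}  B7 = {d, f}
Tree: B1–B2, B2–B3, B3–B4, B4–B5, B5–B6, B6–B7
The largest bag has 2 vertices, giving width 1; this decomposition certifies tw(G) ≤ 1. Any graph with an edge has treewidth ≥ 1, and G has the edge g–e. Therefore the treewidth is 1.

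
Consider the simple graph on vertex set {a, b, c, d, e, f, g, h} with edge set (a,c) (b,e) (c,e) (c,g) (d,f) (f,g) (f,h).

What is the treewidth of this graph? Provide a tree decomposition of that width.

Treewidth 1.
One optimal decomposition is:
Bags: B1 = {c, g}  B2 = {f, g}  B3 = {d, f}  B4 = {a, c}  B5 = {c, e}  B6 = {b, e}  B7 = {f, h}
Tree: B1–B2, B2–B3, B1–B4, B1–B5, B5–B6, B3–B7

Each bag holds 2 vertices, so the decomposition has width 1, which upper-bounds the treewidth. Since G has at least one edge (e.g. c–g), it is not an edgeless graph, so tw(G) ≥ 1. Therefore the treewidth is 1.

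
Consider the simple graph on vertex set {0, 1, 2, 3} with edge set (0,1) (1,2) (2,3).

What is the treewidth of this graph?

1

A width-1 tree decomposition is:
Bags: B1 = {1, 2}  B2 = {0, 1}  B3 = {2, 3}
Tree: B1–B2, B1–B3
Each bag holds 2 vertices, so the decomposition has width 1, which upper-bounds the treewidth. Any graph with an edge has treewidth ≥ 1, and G has the edge 1–2. Therefore the treewidth is 1.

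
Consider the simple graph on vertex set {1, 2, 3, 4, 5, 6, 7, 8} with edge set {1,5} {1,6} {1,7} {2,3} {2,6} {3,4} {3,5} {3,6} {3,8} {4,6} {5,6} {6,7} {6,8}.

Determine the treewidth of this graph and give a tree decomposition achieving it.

Each bag holds 3 vertices, so the decomposition has width 2, which upper-bounds the treewidth. On the other hand G contains the 3-clique {1, 5, 6}. A clique must lie in a single bag of any decomposition, so no decomposition can have width below 2. Combining the bounds, tw(G) = 2.

Treewidth 2.
One optimal decomposition is:
Bags: B1 = {3, 5, 6}  B2 = {3, 6, 8}  B3 = {1, 5, 6}  B4 = {3, 4, 6}  B5 = {2, 3, 6}  B6 = {1, 6, 7}
Tree: B1–B2, B1–B3, B1–B4, B4–B5, B3–B6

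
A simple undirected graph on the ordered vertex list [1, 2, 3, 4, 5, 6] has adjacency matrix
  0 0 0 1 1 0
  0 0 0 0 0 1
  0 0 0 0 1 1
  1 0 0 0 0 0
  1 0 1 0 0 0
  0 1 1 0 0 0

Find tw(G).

1

A width-1 tree decomposition is:
Bags: B1 = {1, 4}  B2 = {1, 5}  B3 = {3, 5}  B4 = {3, 6}  B5 = {2, 6}
Tree: B1–B2, B2–B3, B3–B4, B4–B5
Each bag holds 2 vertices, so the decomposition has width 1, which upper-bounds the treewidth. Any graph with an edge has treewidth ≥ 1, and G has the edge 4–1. Therefore the treewidth is 1.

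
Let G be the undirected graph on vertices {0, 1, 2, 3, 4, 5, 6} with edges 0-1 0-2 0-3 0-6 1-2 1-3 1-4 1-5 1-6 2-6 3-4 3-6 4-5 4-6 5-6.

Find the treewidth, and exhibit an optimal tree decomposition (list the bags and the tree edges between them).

Every bag has size at most 4, so the width is 4 − 1 = 3 and tw(G) ≤ 3. Conversely, {0, 1, 2, 6} is a clique of size 4, and the vertices of any clique must share a bag in every tree decomposition; so some bag has ≥ 4 vertices and tw(G) ≥ 3. Combining the bounds, tw(G) = 3.

Treewidth 3.
One optimal decomposition is:
Bags: B1 = {1, 3, 4, 6}  B2 = {1, 4, 5, 6}  B3 = {0, 1, 3, 6}  B4 = {0, 1, 2, 6}
Tree: B1–B2, B1–B3, B3–B4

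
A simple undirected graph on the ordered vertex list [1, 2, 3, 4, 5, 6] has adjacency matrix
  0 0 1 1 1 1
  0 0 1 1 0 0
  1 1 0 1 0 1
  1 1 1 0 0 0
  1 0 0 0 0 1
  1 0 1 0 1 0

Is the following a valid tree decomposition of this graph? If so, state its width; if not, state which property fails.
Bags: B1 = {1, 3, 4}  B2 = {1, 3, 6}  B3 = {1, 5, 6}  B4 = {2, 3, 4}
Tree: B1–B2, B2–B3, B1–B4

Checking the three conditions: (i) the bags cover all of {1, 2, 3, 4, 5, 6}; (ii) for each edge, some bag contains both endpoints; (iii) the bags containing any fixed vertex form a subtree. All hold, so the decomposition is valid with width 3 − 1 = 2.

Yes; width 2.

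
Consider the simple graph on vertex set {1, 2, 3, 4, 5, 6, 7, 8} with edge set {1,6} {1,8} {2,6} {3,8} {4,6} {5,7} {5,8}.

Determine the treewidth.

A width-1 tree decomposition is:
Bags: B1 = {3, 8}  B2 = {1, 8}  B3 = {1, 6}  B4 = {2, 6}  B5 = {5, 8}  B6 = {4, 6}  B7 = {5, 7}
Tree: B1–B2, B2–B3, B3–B4, B1–B5, B3–B6, B5–B7
Each bag holds 2 vertices, so the decomposition has width 1, which upper-bounds the treewidth. G has an edge, so its treewidth is at least 1. The upper and lower bounds meet at 1, so that is the treewidth.

1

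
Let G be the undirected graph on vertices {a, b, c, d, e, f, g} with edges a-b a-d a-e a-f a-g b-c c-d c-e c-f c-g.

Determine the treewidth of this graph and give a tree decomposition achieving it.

Treewidth 2.
Bags: B1 = {a, c, d}  B2 = {a, c, e}  B3 = {a, b, c}  B4 = {a, c, f}  B5 = {a, c, g}
Tree: B1–B2, B2–B3, B3–B4, B4–B5

The largest bag has 3 vertices, giving width 2; this decomposition certifies tw(G) ≤ 2. The edges c–d–a–e–c form a cycle, so G is not a tree and its treewidth is at least 2. Hence tw(G) = 2 exactly.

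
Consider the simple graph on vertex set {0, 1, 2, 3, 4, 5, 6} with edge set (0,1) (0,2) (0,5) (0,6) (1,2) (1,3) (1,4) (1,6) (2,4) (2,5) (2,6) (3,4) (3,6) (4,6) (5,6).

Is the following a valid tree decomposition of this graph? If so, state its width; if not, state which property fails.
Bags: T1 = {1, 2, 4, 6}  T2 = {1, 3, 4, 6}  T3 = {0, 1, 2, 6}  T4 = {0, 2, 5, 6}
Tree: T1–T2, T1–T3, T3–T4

Vertex coverage: the bags together contain {0, 1, 2, 3, 4, 5, 6}, the full vertex set. Edge coverage: each edge of G has both endpoints in at least one bag. Running intersection: for every vertex, the bags containing it form a connected subtree. All three properties hold, so this is a valid tree decomposition of width max|bag| − 1 = 3, and hence tw(G) ≤ 3.

Yes; width 3.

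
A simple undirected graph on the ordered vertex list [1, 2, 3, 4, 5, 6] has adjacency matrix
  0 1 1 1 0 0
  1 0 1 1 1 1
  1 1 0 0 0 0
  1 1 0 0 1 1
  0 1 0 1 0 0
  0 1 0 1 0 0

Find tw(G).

A width-2 tree decomposition is:
Bags: B1 = {1, 2, 4}  B2 = {2, 4, 5}  B3 = {1, 2, 3}  B4 = {2, 4, 6}
Tree: B1–B2, B1–B3, B1–B4
Every bag has size at most 3, so the width is 3 − 1 = 2 and tw(G) ≤ 2. Conversely, {1, 2, 3} is a clique of size 3, and the vertices of any clique must share a bag in every tree decomposition; so some bag has ≥ 3 vertices and tw(G) ≥ 2. Combining the bounds, tw(G) = 2.

2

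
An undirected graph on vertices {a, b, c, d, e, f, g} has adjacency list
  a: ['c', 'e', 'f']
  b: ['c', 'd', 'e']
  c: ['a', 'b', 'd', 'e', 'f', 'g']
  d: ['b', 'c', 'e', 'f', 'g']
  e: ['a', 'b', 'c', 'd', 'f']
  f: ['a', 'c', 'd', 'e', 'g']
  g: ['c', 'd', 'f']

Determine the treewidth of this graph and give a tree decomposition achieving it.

Treewidth 3.
One such decomposition:
Bags: B1 = {c, d, f, g}  B2 = {c, d, e, f}  B3 = {b, c, d, e}  B4 = {a, c, e, f}
Tree: B1–B2, B2–B3, B2–B4

Every bag has size at most 4, so the width is 4 − 1 = 3 and tw(G) ≤ 3. For the lower bound, the 4 vertices {c, d, f, g} are pairwise adjacent, and any tree decomposition puts a clique entirely inside one bag — forcing width ≥ 3. The upper and lower bounds meet at 3, so that is the treewidth.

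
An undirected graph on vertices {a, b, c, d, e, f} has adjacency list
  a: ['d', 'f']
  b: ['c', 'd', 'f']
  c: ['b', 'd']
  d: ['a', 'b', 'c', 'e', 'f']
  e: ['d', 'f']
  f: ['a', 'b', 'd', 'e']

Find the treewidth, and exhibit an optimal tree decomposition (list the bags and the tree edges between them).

Each bag holds 3 vertices, so the decomposition has width 2, which upper-bounds the treewidth. Conversely, {b, c, d} is a clique of size 3, and the vertices of any clique must share a bag in every tree decomposition; so some bag has ≥ 3 vertices and tw(G) ≥ 2. Therefore the treewidth is 2.

Treewidth 2.
Bags: B1 = {b, c, d}  B2 = {b, d, f}  B3 = {a, d, f}  B4 = {d, e, f}
Tree: B1–B2, B2–B3, B2–B4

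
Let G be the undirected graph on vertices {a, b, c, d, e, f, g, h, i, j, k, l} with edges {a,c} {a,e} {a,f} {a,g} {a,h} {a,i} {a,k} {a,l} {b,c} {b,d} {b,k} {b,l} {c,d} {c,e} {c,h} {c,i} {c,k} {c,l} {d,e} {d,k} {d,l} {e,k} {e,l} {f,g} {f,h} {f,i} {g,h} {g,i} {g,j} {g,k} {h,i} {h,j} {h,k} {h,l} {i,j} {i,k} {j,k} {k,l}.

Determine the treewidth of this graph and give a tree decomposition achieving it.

Treewidth 4.
Bags: B1 = {a, c, e, k, l}  B2 = {c, d, e, k, l}  B3 = {a, c, h, k, l}  B4 = {a, c, h, i, k}  B5 = {a, g, h, i, k}  B6 = {a, f, g, h, i}  B7 = {g, h, i, j, k}  B8 = {b, c, d, k, l}
Tree: B1–B2, B1–B3, B3–B4, B4–B5, B5–B6, B5–B7, B2–B8

Each bag holds 5 vertices, so the decomposition has width 4, which upper-bounds the treewidth. On the other hand G contains the 5-clique {a, f, g, h, i}. A clique must lie in a single bag of any decomposition, so no decomposition can have width below 4. Therefore the treewidth is 4.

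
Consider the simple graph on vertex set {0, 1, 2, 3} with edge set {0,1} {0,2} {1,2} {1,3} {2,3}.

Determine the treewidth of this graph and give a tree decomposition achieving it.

Every bag has size at most 3, so the width is 3 − 1 = 2 and tw(G) ≤ 2. Conversely, {0, 1, 2} is a clique of size 3, and the vertices of any clique must share a bag in every tree decomposition; so some bag has ≥ 3 vertices and tw(G) ≥ 2. The upper and lower bounds meet at 2, so that is the treewidth.

Treewidth 2.
One such decomposition:
Bags: B1 = {0, 1, 2}  B2 = {1, 2, 3}
Tree: B1–B2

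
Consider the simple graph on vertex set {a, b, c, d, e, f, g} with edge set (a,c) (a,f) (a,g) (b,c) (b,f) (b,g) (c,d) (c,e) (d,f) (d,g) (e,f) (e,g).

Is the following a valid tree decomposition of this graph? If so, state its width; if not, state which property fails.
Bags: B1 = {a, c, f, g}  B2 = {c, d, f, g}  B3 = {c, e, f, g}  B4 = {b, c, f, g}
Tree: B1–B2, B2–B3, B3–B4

Checking the three conditions: (i) the bags cover all of {a, b, c, d, e, f, g}; (ii) for each edge, some bag contains both endpoints; (iii) the bags containing any fixed vertex form a subtree. All hold, so the decomposition is valid with width 4 − 1 = 3.

Yes; width 3.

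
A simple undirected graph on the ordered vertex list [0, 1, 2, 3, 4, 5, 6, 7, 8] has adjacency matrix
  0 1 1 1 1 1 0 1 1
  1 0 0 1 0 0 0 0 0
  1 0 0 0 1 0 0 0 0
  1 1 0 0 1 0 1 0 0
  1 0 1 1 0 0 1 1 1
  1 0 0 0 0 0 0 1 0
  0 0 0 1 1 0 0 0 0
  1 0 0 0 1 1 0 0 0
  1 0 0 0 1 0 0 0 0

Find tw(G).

2

A width-2 tree decomposition is:
Bags: B1 = {0, 3, 4}  B2 = {0, 4, 7}  B3 = {0, 1, 3}  B4 = {0, 2, 4}  B5 = {0, 4, 8}  B6 = {0, 5, 7}  B7 = {3, 4, 6}
Tree: B1–B2, B1–B3, B1–B4, B2–B5, B2–B6, B1–B7
Each bag holds 3 vertices, so the decomposition has width 2, which upper-bounds the treewidth. For the lower bound, the 3 vertices {0, 1, 3} are pairwise adjacent, and any tree decomposition puts a clique entirely inside one bag — forcing width ≥ 2. Hence tw(G) = 2 exactly.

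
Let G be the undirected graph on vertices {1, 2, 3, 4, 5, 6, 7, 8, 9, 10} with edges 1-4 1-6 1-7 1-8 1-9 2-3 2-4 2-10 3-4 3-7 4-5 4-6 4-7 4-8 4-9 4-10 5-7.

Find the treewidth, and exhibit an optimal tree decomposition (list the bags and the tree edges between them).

Each bag holds 3 vertices, so the decomposition has width 2, which upper-bounds the treewidth. On the other hand G contains the 3-clique {1, 4, 8}. A clique must lie in a single bag of any decomposition, so no decomposition can have width below 2. Therefore the treewidth is 2.

Treewidth 2.
One optimal decomposition is:
Bags: B1 = {2, 4, 10}  B2 = {2, 3, 4}  B3 = {3, 4, 7}  B4 = {4, 5, 7}  B5 = {1, 4, 7}  B6 = {1, 4, 9}  B7 = {1, 4, 8}  B8 = {1, 4, 6}
Tree: B1–B2, B2–B3, B3–B4, B3–B5, B5–B6, B5–B7, B6–B8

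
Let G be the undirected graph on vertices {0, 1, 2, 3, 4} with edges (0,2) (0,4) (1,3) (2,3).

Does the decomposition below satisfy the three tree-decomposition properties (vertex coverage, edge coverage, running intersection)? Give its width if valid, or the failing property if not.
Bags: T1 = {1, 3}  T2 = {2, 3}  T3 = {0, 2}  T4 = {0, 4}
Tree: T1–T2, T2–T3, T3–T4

Checking the three conditions: (i) the bags cover all of {0, 1, 2, 3, 4}; (ii) for each edge, some bag contains both endpoints; (iii) the bags containing any fixed vertex form a subtree. All hold, so the decomposition is valid with width 2 − 1 = 1.

Yes; width 1.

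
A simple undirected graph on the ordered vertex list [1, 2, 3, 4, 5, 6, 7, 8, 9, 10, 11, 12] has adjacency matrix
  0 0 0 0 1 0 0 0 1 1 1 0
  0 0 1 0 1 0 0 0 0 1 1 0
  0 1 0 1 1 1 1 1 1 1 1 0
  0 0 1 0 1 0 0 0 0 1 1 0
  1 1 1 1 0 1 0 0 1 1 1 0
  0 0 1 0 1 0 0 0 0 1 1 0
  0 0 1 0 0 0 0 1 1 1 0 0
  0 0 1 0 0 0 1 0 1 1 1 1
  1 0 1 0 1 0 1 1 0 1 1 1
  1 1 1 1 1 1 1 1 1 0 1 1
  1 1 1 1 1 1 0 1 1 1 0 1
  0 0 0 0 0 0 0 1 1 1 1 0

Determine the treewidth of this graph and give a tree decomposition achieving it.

Every bag has size at most 5, so the width is 5 − 1 = 4 and tw(G) ≤ 4. Conversely, {1, 5, 9, 10, 11} is a clique of size 5, and the vertices of any clique must share a bag in every tree decomposition; so some bag has ≥ 5 vertices and tw(G) ≥ 4. Combining the bounds, tw(G) = 4.

Treewidth 4.
One optimal decomposition is:
Bags: B1 = {1, 5, 9, 10, 11}  B2 = {3, 5, 9, 10, 11}  B3 = {3, 8, 9, 10, 11}  B4 = {3, 4, 5, 10, 11}  B5 = {3, 5, 6, 10, 11}  B6 = {2, 3, 5, 10, 11}  B7 = {3, 7, 8, 9, 10}  B8 = {8, 9, 10, 11, 12}
Tree: B1–B2, B2–B3, B2–B4, B4–B5, B5–B6, B3–B7, B3–B8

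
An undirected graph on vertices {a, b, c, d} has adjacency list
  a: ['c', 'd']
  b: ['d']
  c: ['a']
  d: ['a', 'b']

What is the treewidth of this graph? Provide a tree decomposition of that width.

Treewidth 1.
One such decomposition:
Bags: B1 = {b, d}  B2 = {a, d}  B3 = {a, c}
Tree: B1–B2, B2–B3

Every bag has size at most 2, so the width is 2 − 1 = 1 and tw(G) ≤ 1. G has an edge, so its treewidth is at least 1. Combining the bounds, tw(G) = 1.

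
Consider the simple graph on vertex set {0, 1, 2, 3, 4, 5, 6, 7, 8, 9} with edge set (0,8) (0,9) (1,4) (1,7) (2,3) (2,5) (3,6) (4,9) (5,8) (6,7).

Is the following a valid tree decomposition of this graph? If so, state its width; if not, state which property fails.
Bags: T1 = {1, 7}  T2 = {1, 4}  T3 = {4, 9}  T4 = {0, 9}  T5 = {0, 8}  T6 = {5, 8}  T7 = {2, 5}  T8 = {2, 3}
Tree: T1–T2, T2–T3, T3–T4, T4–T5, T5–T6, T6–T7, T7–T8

A tree decomposition must satisfy three properties: every vertex lies in some bag; for every edge, both endpoints lie together in some bag; and for every vertex, the bags containing it form a connected subtree. Here vertex 6 appears in no bag, so the decomposition is invalid.

No — vertex 6 appears in no bag.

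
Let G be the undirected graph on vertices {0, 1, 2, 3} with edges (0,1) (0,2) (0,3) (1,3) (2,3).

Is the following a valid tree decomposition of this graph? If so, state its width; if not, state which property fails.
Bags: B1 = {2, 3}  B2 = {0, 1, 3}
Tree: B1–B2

No — edge (0,2) lies in no bag.

A tree decomposition must satisfy three properties: every vertex lies in some bag; for every edge, both endpoints lie together in some bag; and for every vertex, the bags containing it form a connected subtree. Here edge (0,2) lies in no bag, so the decomposition is invalid.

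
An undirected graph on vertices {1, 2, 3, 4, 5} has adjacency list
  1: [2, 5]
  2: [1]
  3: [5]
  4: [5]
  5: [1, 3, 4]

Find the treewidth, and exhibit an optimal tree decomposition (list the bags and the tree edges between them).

The largest bag has 2 vertices, giving width 1; this decomposition certifies tw(G) ≤ 1. G has an edge, so its treewidth is at least 1. Combining the bounds, tw(G) = 1.

Treewidth 1.
One such decomposition:
Bags: B1 = {1, 5}  B2 = {1, 2}  B3 = {3, 5}  B4 = {4, 5}
Tree: B1–B2, B1–B3, B3–B4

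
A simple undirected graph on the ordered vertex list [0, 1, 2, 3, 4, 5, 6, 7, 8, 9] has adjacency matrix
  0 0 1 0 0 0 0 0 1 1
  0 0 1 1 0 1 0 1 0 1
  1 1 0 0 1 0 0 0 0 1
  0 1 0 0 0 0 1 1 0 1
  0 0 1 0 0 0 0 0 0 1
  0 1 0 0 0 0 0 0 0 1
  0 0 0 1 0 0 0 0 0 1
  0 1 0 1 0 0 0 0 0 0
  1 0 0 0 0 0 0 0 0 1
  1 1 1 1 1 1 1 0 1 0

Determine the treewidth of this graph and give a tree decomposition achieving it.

The largest bag has 3 vertices, giving width 2; this decomposition certifies tw(G) ≤ 2. Conversely, {0, 8, 9} is a clique of size 3, and the vertices of any clique must share a bag in every tree decomposition; so some bag has ≥ 3 vertices and tw(G) ≥ 2. Therefore the treewidth is 2.

Treewidth 2.
Bags: B1 = {1, 2, 9}  B2 = {0, 2, 9}  B3 = {0, 8, 9}  B4 = {1, 5, 9}  B5 = {1, 3, 9}  B6 = {1, 3, 7}  B7 = {2, 4, 9}  B8 = {3, 6, 9}
Tree: B1–B2, B2–B3, B1–B4, B4–B5, B5–B6, B2–B7, B5–B8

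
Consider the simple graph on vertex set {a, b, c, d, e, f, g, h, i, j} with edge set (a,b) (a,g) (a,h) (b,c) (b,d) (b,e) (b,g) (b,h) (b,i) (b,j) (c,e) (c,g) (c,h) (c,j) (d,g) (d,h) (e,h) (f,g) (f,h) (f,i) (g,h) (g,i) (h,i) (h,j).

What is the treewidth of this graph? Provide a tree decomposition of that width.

Treewidth 3.
One optimal decomposition is:
Bags: B1 = {b, c, h, j}  B2 = {b, c, g, h}  B3 = {b, d, g, h}  B4 = {a, b, g, h}  B5 = {b, c, e, h}  B6 = {b, g, h, i}  B7 = {f, g, h, i}
Tree: B1–B2, B2–B3, B3–B4, B1–B5, B3–B6, B6–B7

Every bag has size at most 4, so the width is 4 − 1 = 3 and tw(G) ≤ 3. On the other hand G contains the 4-clique {f, g, h, i}. A clique must lie in a single bag of any decomposition, so no decomposition can have width below 3. Combining the bounds, tw(G) = 3.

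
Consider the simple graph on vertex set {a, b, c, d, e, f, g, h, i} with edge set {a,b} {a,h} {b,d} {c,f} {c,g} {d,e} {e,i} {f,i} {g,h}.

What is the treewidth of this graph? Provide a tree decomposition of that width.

Each bag holds 3 vertices, so the decomposition has width 2, which upper-bounds the treewidth. Since a–b–d–e–i–f–c–g–h–a is a cycle in G, G is not acyclic. Forests are exactly the graphs of treewidth ≤ 1, so tw(G) ≥ 2. The upper and lower bounds meet at 2, so that is the treewidth.

Treewidth 2.
Bags: B1 = {a, b, d}  B2 = {a, d, e}  B3 = {a, e, i}  B4 = {a, f, i}  B5 = {a, c, f}  B6 = {a, c, g}  B7 = {a, g, h}
Tree: B1–B2, B2–B3, B3–B4, B4–B5, B5–B6, B6–B7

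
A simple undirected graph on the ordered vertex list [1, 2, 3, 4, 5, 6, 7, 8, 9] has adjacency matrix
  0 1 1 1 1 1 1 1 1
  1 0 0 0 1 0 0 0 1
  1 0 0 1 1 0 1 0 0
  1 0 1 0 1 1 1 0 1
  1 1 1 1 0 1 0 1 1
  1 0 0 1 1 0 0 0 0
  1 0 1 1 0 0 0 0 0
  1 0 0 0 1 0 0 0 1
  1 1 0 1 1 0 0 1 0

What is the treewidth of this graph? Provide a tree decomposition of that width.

Each bag holds 4 vertices, so the decomposition has width 3, which upper-bounds the treewidth. On the other hand G contains the 4-clique {1, 5, 8, 9}. A clique must lie in a single bag of any decomposition, so no decomposition can have width below 3. Hence tw(G) = 3 exactly.

Treewidth 3.
One such decomposition:
Bags: B1 = {1, 4, 5, 9}  B2 = {1, 4, 5, 6}  B3 = {1, 2, 5, 9}  B4 = {1, 5, 8, 9}  B5 = {1, 3, 4, 5}  B6 = {1, 3, 4, 7}
Tree: B1–B2, B1–B3, B1–B4, B2–B5, B5–B6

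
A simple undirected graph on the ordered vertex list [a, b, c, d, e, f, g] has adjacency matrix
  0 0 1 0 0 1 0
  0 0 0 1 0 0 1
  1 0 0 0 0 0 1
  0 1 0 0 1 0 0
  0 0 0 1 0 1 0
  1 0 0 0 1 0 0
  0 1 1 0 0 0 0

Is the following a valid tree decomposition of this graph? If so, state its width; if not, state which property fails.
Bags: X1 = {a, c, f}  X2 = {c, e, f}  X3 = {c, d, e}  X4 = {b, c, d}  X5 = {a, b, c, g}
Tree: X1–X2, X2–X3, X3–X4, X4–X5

No — bags containing vertex a are not connected in the tree.

A tree decomposition must satisfy three properties: every vertex lies in some bag; for every edge, both endpoints lie together in some bag; and for every vertex, the bags containing it form a connected subtree. Here bags containing vertex a are not connected in the tree, so the decomposition is invalid.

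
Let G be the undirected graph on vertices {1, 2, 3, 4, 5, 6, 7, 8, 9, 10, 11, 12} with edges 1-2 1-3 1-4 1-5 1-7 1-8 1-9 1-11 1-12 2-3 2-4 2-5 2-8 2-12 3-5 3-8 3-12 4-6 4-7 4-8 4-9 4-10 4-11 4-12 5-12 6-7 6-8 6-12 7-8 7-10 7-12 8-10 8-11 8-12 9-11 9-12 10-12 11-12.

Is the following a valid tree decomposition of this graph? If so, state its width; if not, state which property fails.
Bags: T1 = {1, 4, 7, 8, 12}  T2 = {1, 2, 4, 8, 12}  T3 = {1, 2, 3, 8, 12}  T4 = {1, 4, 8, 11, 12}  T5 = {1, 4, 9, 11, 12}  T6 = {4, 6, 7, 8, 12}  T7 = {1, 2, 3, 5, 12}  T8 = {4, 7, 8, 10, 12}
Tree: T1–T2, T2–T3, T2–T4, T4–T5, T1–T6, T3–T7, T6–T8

Checking the three conditions: (i) the bags cover all of {1, 2, 3, 4, 5, 6, 7, 8, 9, 10, 11, 12}; (ii) for each edge, some bag contains both endpoints; (iii) the bags containing any fixed vertex form a subtree. All hold, so the decomposition is valid with width 5 − 1 = 4.

Yes; width 4.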